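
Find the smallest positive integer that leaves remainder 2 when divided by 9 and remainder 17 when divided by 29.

191

Since 29·5 ≡ 1 (mod 9), take x = 17 + 29·((2−17)·5 mod 9) = 17 + 29·6 = 191.
Check: 191 mod 9 = 2, 191 mod 29 = 17.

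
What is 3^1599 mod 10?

7

Powers of 3 mod 10 repeat with period 4: 3, 9, 7, 1.
1599 leaves remainder 3 on division by 4, so 3^1599 ends in 7.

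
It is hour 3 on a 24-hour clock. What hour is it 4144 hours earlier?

11

4144 = 172·24 + 16, so 4144 mod 24 = 16.
(3 − 16) mod 24 = 11.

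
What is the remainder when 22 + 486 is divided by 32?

28

486 mod 32 = 6 (since 15·32 = 480).
(22 + 6) mod 32 = 28.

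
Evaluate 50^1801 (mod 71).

Square-and-reduce mod 71: 50^1≡50, 50^2≡15, 50^4≡12, 50^8≡2, 50^16≡4, 50^32≡16, 50^64≡43, 50^128≡3, 50^256≡9, 50^512≡10, 50^1024≡29.
1801 = 1 + 8 + 256 + 512 + 1024, so 50^1801 ≡ 50·2·9·10·29 ≡ 4 (mod 71).

4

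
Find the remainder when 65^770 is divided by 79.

21

By repeated squaring mod 79: 65^1≡65, 65^2≡38, 65^4≡22, 65^8≡10, 65^16≡21, 65^32≡46, 65^64≡62, 65^128≡52, 65^256≡18, 65^512≡8.
Since 770 = 2 + 256 + 512 in binary, 65^770 ≡ 38·18·8 ≡ 21 (mod 79).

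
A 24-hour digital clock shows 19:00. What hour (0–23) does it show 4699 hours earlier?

4699 mod 24 = 19 (since 195·24 = 4680).
(19 − 19) mod 24 = 0.

0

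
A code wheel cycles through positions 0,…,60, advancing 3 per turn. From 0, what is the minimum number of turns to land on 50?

37

The inverse of 3 mod 61 is 41 (since 3·41 = 123 ≡ 1).
Multiplying both sides by 41: x ≡ 41·50 = 2050 ≡ 37 (mod 61).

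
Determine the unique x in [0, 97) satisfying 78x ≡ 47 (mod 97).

78⁻¹ ≡ 51 (mod 97) because 78·51 = 3978 = 41·97 + 1.
So x ≡ 51·47 = 2397 ≡ 69 (mod 97).

69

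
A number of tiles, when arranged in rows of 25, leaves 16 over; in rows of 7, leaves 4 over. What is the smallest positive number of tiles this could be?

x ≡ 4 (mod 7) gives x ∈ {4, 11, 18, 25, 32, 39, 46, 53, …}.
The first of these with x mod 25 = 16 is 116.

116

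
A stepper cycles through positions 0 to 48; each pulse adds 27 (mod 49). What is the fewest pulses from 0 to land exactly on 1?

27·20 = 540 = 11·49 + 1, so 27⁻¹ ≡ 20 (mod 49).

20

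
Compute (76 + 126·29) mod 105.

55

126·29 = 3654.
3654 = 34·105 + 84, so 3654 mod 105 = 84.
(76 + 84) mod 105 = 55.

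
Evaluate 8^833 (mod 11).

Square-and-reduce mod 11: 8^1≡8, 8^2≡9, 8^4≡4, 8^8≡5, 8^16≡3, 8^32≡9, 8^64≡4, 8^128≡5, 8^256≡3, 8^512≡9.
833 = 1 + 64 + 256 + 512, so 8^833 ≡ 8·4·3·9 ≡ 6 (mod 11).

6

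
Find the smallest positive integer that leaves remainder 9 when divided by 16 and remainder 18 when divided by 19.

265

x ≡ 9 (mod 16) gives x ∈ {9, 25, 41, 57, 73, 89, 105, 121, …}.
The first of these with x mod 19 = 18 is 265.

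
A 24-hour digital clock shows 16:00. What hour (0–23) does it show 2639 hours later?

2639 mod 24 = 23 (since 109·24 = 2616).
(16 + 23) mod 24 = 15.

15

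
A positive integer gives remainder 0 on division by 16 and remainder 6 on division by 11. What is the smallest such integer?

Since 11·3 ≡ 1 (mod 16), take x = 6 + 11·((0−6)·3 mod 16) = 6 + 11·14 = 160.
Check: 160 mod 16 = 0, 160 mod 11 = 6.

160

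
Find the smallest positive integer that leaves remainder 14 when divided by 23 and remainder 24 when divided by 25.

x ≡ 14 (mod 23) gives x ∈ {14, 37, 60, 83, 106, 129, 152, 175, …}.
The first of these with x mod 25 = 24 is 474.

474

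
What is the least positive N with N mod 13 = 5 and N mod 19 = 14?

x ≡ 5 (mod 13) gives x ∈ {5, 18, 31, 44, 57, 70, 83, 96, …}.
The first of these with x mod 19 = 14 is 109.

109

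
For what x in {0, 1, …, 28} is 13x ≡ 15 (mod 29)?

19

The inverse of 13 mod 29 is 9 (since 13·9 = 117 ≡ 1).
Multiplying both sides by 9: x ≡ 9·15 = 135 ≡ 19 (mod 29).
Check: 13·19 = 247 = 8·29 + 15.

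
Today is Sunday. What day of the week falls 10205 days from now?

Saturday

10205 = 1457·7 + 6, so 10205 mod 7 = 6.
Sunday + 6 days → Saturday.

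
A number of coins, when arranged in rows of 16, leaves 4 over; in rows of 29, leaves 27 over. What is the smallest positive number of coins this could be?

x ≡ 4 (mod 16) gives x ∈ {4, 20, 36, 52, 68, 84, 100, 116, …}.
The first of these with x mod 29 = 27 is 404.

404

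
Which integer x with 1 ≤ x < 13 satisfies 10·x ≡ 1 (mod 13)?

13 = 1·10 + 3
10 = 3·3 + 1
3 = 3·1 + 0
Back-substituting gives 10·4 ≡ 1 (mod 13).

4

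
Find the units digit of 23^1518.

Last digits of 3^n: 3, 9, 7, 1 (period 4).
1518 leaves remainder 2 on division by 4, so 23^1518 ends in 9.

9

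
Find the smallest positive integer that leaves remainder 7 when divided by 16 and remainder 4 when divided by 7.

39

x ≡ 4 (mod 7) gives x ∈ {4, 11, 18, 25, 32, 39}.
The first of these with x mod 16 = 7 is 39.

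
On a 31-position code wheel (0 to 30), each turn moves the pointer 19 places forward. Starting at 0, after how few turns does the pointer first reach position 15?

22

The inverse of 19 mod 31 is 18 (since 19·18 = 342 ≡ 1).
Multiplying both sides by 18: x ≡ 18·15 = 270 ≡ 22 (mod 31).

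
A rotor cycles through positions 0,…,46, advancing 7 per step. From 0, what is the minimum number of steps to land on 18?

16

The inverse of 7 mod 47 is 27 (since 7·27 = 189 ≡ 1).
Multiplying both sides by 27: x ≡ 27·18 = 486 ≡ 16 (mod 47).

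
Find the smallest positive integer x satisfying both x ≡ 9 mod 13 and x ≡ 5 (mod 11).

Since 11·6 ≡ 1 (mod 13), take x = 5 + 11·((9−5)·6 mod 13) = 5 + 11·11 = 126.
Check: 126 mod 13 = 9, 126 mod 11 = 5.

126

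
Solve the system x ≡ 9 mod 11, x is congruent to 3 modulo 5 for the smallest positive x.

x ≡ 3 (mod 5) gives x ∈ {3, 8, 13, 18, 23, 28, 33, 38, …}.
The first of these with x mod 11 = 9 is 53.

53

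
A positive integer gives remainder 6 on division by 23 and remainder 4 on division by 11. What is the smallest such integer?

213

Since 11·21 ≡ 1 (mod 23), take x = 4 + 11·((6−4)·21 mod 23) = 4 + 11·19 = 213.
Check: 213 mod 23 = 6, 213 mod 11 = 4.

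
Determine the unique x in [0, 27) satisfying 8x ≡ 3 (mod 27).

24

The inverse of 8 mod 27 is 17 (since 8·17 = 136 ≡ 1).
So x ≡ 17·3 = 51 ≡ 24 (mod 27).
Check: 8·24 = 192 = 7·27 + 3.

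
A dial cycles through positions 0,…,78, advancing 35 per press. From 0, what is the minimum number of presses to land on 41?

The inverse of 35 mod 79 is 70 (since 35·70 = 2450 ≡ 1).
So x ≡ 70·41 = 2870 ≡ 26 (mod 79).

26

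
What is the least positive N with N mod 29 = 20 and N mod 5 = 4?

49

x ≡ 4 (mod 5) gives x ∈ {4, 9, 14, 19, 24, 29, 34, 39, …}.
The first of these with x mod 29 = 20 is 49.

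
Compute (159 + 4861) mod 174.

148

Dividing 4861 by 174 gives quotient 27 and remainder 163.
(159 + 163) mod 174 = 148.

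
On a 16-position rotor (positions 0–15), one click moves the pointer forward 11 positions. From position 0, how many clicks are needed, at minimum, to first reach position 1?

11·3 = 33 = 2·16 + 1, so 11⁻¹ ≡ 3 (mod 16).

3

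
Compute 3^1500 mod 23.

12

Successive squares of 3 mod 23: 3^1≡3, 3^2≡9, 3^4≡12, 3^8≡6, 3^16≡13, 3^32≡8, 3^64≡18, 3^128≡2, 3^256≡4, 3^512≡16, 3^1024≡3.
1500 = 4 + 8 + 16 + 64 + 128 + 256 + 1024, so 3^1500 ≡ 12·6·13·18·2·4·3 ≡ 12 (mod 23).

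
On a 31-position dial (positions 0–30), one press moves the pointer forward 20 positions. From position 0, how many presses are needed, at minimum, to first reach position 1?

31 = 1·20 + 11
20 = 1·11 + 9
11 = 1·9 + 2
9 = 4·2 + 1
2 = 2·1 + 0
Back-substituting gives 20·14 ≡ 1 (mod 31).

14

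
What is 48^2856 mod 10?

6

The units digit of 48^n cycles with period 4: 8, 4, 2, 6, …
2856 leaves remainder 0 on division by 4, so 48^2856 ends in 6.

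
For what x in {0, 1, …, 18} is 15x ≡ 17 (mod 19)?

The inverse of 15 mod 19 is 14 (since 15·14 = 210 ≡ 1).
Multiplying both sides by 14: x ≡ 14·17 = 238 ≡ 10 (mod 19).
Check: 15·10 = 150 = 7·19 + 17.

10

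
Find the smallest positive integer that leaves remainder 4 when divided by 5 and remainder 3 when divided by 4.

x ≡ 3 (mod 4) gives x ∈ {3, 7, 11, 15, 19}.
The first of these with x mod 5 = 4 is 19.

19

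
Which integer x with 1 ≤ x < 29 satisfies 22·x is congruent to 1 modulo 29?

29 = 1·22 + 7
22 = 3·7 + 1
7 = 7·1 + 0
Back-substituting gives 22·4 ≡ 1 (mod 29).

4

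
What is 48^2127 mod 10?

2

Powers of 8 mod 10 repeat with period 4: 8, 4, 2, 6.
2127 mod 4 = 3, so the last digit matches 8^3 = 2.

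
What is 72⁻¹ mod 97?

31

97 = 1·72 + 25
72 = 2·25 + 22
25 = 1·22 + 3
22 = 7·3 + 1
3 = 3·1 + 0
Back-substituting gives 72·31 ≡ 1 (mod 97).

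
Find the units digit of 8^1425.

Powers of 8 mod 10 repeat with period 4: 8, 4, 2, 6.
1425 leaves remainder 1 on division by 4, so 8^1425 ends in 8.

8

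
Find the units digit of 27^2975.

Last digits of 7^n: 7, 9, 3, 1 (period 4).
2975 mod 4 = 3, so the last digit matches 7^3 = 3.

3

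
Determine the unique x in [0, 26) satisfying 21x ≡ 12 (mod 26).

8

21⁻¹ ≡ 5 (mod 26) because 21·5 = 105 = 4·26 + 1.
So x ≡ 5·12 = 60 ≡ 8 (mod 26).
Check: 21·8 = 168 = 6·26 + 12.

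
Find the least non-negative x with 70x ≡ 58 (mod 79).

55

The inverse of 70 mod 79 is 35 (since 70·35 = 2450 ≡ 1).
Multiplying both sides by 35: x ≡ 35·58 = 2030 ≡ 55 (mod 79).
Check: 70·55 = 3850 = 48·79 + 58.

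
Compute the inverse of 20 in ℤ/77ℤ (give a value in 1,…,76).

20·27 = 540 = 7·77 + 1, so 20⁻¹ ≡ 27 (mod 77).

27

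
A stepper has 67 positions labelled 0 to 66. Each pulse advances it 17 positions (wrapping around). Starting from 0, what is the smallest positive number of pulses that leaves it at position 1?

4

17·4 = 68 = 1·67 + 1, so 17⁻¹ ≡ 4 (mod 67).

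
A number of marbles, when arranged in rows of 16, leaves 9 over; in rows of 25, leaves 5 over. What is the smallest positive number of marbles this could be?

x ≡ 9 (mod 16) gives x ∈ {9, 25, 41, 57, 73, 89, 105}.
The first of these with x mod 25 = 5 is 105.

105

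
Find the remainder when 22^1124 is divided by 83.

Square-and-reduce mod 83: 22^1≡22, 22^2≡69, 22^4≡30, 22^8≡70, 22^16≡3, 22^32≡9, 22^64≡81, 22^128≡4, 22^256≡16, 22^512≡7, 22^1024≡49.
1124 = 4 + 32 + 64 + 1024, so 22^1124 ≡ 30·9·81·49 ≡ 17 (mod 83).

17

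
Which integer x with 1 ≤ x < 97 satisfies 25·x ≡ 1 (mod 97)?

66

97 = 3·25 + 22
25 = 1·22 + 3
22 = 7·3 + 1
3 = 3·1 + 0
Back-substituting gives 25·66 ≡ 1 (mod 97).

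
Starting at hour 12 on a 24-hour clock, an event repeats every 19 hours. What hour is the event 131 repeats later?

5

131·19 = 2489.
2489 − 103·24 = 17, so 2489 ≡ 17 (mod 24).
(12 + 17) mod 24 = 5.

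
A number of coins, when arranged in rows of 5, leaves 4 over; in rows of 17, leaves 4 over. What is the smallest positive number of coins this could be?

x ≡ 4 (mod 5) gives x ∈ {4}.
The first of these with x mod 17 = 4 is 4.

4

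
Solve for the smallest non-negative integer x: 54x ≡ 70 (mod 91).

35

54⁻¹ ≡ 59 (mod 91) because 54·59 = 3186 = 35·91 + 1.
Multiplying both sides by 59: x ≡ 59·70 = 4130 ≡ 35 (mod 91).
Check: 54·35 = 1890 = 20·91 + 70.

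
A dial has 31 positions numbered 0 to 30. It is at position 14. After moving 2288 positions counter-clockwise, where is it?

20

Dividing 2288 by 31 gives quotient 73 and remainder 25.
(14 − 25) mod 31 = 20.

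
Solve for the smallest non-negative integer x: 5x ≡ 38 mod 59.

5⁻¹ ≡ 12 (mod 59) because 5·12 = 60 = 1·59 + 1.
Multiplying both sides by 12: x ≡ 12·38 = 456 ≡ 43 (mod 59).

43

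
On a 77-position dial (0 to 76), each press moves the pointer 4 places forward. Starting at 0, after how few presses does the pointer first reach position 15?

23

4⁻¹ ≡ 58 (mod 77) because 4·58 = 232 = 3·77 + 1.
So x ≡ 58·15 = 870 ≡ 23 (mod 77).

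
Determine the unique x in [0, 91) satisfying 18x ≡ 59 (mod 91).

18⁻¹ ≡ 86 (mod 91) because 18·86 = 1548 = 17·91 + 1.
So x ≡ 86·59 = 5074 ≡ 69 (mod 91).

69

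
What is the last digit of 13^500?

1

Last digits of 3^n: 3, 9, 7, 1 (period 4).
500 mod 4 = 0, so the last digit matches 3^4 = 1.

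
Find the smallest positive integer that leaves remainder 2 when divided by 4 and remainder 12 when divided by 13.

Since 13·1 ≡ 1 (mod 4), take x = 12 + 13·((2−12)·1 mod 4) = 12 + 13·2 = 38.
Check: 38 mod 4 = 2, 38 mod 13 = 12.

38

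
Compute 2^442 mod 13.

Successive squares of 2 mod 13: 2^1≡2, 2^2≡4, 2^4≡3, 2^8≡9, 2^16≡3, 2^32≡9, 2^64≡3, 2^128≡9, 2^256≡3.
Since 442 = 2 + 8 + 16 + 32 + 128 + 256 in binary, 2^442 ≡ 4·9·3·9·9·3 ≡ 10 (mod 13).

10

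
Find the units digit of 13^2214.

9

The units digit of 13^n cycles with period 4: 3, 9, 7, 1, …
2214 leaves remainder 2 on division by 4, so 13^2214 ends in 9.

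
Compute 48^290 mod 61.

Square-and-reduce mod 61: 48^1≡48, 48^2≡47, 48^4≡13, 48^8≡47, 48^16≡13, 48^32≡47, 48^64≡13, 48^128≡47, 48^256≡13.
Since 290 = 2 + 32 + 256 in binary, 48^290 ≡ 47·47·13 ≡ 47 (mod 61).

47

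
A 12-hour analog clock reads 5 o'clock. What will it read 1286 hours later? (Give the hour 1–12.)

1286 mod 12 = 2 (since 107·12 = 1284).
5 + 2 → 7 on a 12-hour dial.

7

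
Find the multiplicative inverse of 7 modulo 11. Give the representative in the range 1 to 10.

8

7·8 = 56 = 5·11 + 1, so 7⁻¹ ≡ 8 (mod 11).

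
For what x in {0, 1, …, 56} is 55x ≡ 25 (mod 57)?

16

The inverse of 55 mod 57 is 28 (since 55·28 = 1540 ≡ 1).
So x ≡ 28·25 = 700 ≡ 16 (mod 57).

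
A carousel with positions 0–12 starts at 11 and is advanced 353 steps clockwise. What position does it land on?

353 = 27·13 + 2, so 353 mod 13 = 2.
(11 + 2) mod 13 = 0.

0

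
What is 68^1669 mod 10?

8

The units digit of 68^n cycles with period 4: 8, 4, 2, 6, …
1669 mod 4 = 1, so the last digit matches 8^1 = 8.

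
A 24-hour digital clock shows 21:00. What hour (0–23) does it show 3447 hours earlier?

6

3447 − 143·24 = 15, so 3447 ≡ 15 (mod 24).
(21 − 15) mod 24 = 6.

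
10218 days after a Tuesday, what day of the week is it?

10218 − 1459·7 = 5, so 10218 ≡ 5 (mod 7).
Tuesday + 5 days → Sunday.

Sunday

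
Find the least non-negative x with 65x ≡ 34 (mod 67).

The inverse of 65 mod 67 is 33 (since 65·33 = 2145 ≡ 1).
So x ≡ 33·34 = 1122 ≡ 50 (mod 67).

50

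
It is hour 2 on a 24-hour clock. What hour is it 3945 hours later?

11

3945 mod 24 = 9 (since 164·24 = 3936).
(2 + 9) mod 24 = 11.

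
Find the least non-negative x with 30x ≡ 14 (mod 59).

The inverse of 30 mod 59 is 2 (since 30·2 = 60 ≡ 1).
So x ≡ 2·14 = 28 ≡ 28 (mod 59).
Check: 30·28 = 840 = 14·59 + 14.

28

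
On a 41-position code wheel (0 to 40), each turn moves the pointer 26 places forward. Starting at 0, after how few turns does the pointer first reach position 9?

The inverse of 26 mod 41 is 30 (since 26·30 = 780 ≡ 1).
So x ≡ 30·9 = 270 ≡ 24 (mod 41).

24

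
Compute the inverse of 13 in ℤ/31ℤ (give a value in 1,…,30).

12

13·12 = 156 = 5·31 + 1, so 13⁻¹ ≡ 12 (mod 31).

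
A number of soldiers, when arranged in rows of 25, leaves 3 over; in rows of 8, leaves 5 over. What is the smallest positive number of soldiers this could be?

53

x ≡ 5 (mod 8) gives x ∈ {5, 13, 21, 29, 37, 45, 53}.
The first of these with x mod 25 = 3 is 53.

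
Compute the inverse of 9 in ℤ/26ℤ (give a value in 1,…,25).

3

9·3 = 27 = 1·26 + 1, so 9⁻¹ ≡ 3 (mod 26).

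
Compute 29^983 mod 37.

23

Square-and-reduce mod 37: 29^1≡29, 29^2≡27, 29^4≡26, 29^8≡10, 29^16≡26, 29^32≡10, 29^64≡26, 29^128≡10, 29^256≡26, 29^512≡10.
983 = 1 + 2 + 4 + 16 + 64 + 128 + 256 + 512, so 29^983 ≡ 29·27·26·26·26·10·26·10 ≡ 23 (mod 37).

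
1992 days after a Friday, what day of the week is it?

Tuesday

1992 = 284·7 + 4, so 1992 mod 7 = 4.
Friday + 4 days → Tuesday.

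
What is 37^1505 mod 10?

7

Powers of 7 mod 10 repeat with period 4: 7, 9, 3, 1.
1505 mod 4 = 1, so the last digit matches 7^1 = 7.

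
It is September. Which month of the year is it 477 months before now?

December

477 mod 12 = 9 (since 39·12 = 468).
September − 9 months → December.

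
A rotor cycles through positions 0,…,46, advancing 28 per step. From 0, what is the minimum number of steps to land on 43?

The inverse of 28 mod 47 is 42 (since 28·42 = 1176 ≡ 1).
So x ≡ 42·43 = 1806 ≡ 20 (mod 47).
Check: 28·20 = 560 = 11·47 + 43.

20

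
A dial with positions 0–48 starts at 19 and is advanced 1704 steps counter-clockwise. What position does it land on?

30

1704 mod 49 = 38 (since 34·49 = 1666).
(19 − 38) mod 49 = 30.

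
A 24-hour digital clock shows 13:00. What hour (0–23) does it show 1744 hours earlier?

21

1744 − 72·24 = 16, so 1744 ≡ 16 (mod 24).
(13 − 16) mod 24 = 21.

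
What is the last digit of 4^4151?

The units digit of 4^n cycles with period 2: 4, 6, …
4151 leaves remainder 1 on division by 2, so 4^4151 ends in 4.

4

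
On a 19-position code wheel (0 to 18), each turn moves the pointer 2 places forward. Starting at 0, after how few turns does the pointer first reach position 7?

The inverse of 2 mod 19 is 10 (since 2·10 = 20 ≡ 1).
Multiplying both sides by 10: x ≡ 10·7 = 70 ≡ 13 (mod 19).

13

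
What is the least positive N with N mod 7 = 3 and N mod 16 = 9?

73

Since 16·4 ≡ 1 (mod 7), take x = 9 + 16·((3−9)·4 mod 7) = 9 + 16·4 = 73.
Check: 73 mod 7 = 3, 73 mod 16 = 9.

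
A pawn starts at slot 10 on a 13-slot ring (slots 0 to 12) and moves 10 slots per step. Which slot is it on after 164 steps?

164·10 = 1640.
1640 = 126·13 + 2, so 1640 mod 13 = 2.
(10 + 2) mod 13 = 12.

12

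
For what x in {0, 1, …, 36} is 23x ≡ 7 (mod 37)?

23⁻¹ ≡ 29 (mod 37) because 23·29 = 667 = 18·37 + 1.
Multiplying both sides by 29: x ≡ 29·7 = 203 ≡ 18 (mod 37).

18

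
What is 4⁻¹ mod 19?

5

4·5 = 20 = 1·19 + 1, so 4⁻¹ ≡ 5 (mod 19).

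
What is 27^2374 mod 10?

9

Powers of 7 mod 10 repeat with period 4: 7, 9, 3, 1.
2374 mod 4 = 2, so the last digit matches 7^2 = 9.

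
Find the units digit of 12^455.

The units digit of 12^n cycles with period 4: 2, 4, 8, 6, …
455 mod 4 = 3, so the last digit matches 2^3 = 8.

8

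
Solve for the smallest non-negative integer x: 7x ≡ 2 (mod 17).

The inverse of 7 mod 17 is 5 (since 7·5 = 35 ≡ 1).
So x ≡ 5·2 = 10 ≡ 10 (mod 17).

10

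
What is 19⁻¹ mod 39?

19·37 = 703 = 18·39 + 1, so 19⁻¹ ≡ 37 (mod 39).

37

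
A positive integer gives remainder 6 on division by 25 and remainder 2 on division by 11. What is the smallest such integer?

156

x ≡ 2 (mod 11) gives x ∈ {2, 13, 24, 35, 46, 57, 68, 79, …}.
The first of these with x mod 25 = 6 is 156.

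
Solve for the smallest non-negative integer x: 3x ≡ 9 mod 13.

The inverse of 3 mod 13 is 9 (since 3·9 = 27 ≡ 1).
Multiplying both sides by 9: x ≡ 9·9 = 81 ≡ 3 (mod 13).

3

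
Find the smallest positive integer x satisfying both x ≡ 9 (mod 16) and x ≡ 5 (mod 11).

137

Since 11·3 ≡ 1 (mod 16), take x = 5 + 11·((9−5)·3 mod 16) = 5 + 11·12 = 137.
Check: 137 mod 16 = 9, 137 mod 11 = 5.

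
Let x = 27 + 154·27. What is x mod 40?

154·27 = 4158.
Dividing 4158 by 40 gives quotient 103 and remainder 38.
(27 + 38) mod 40 = 25.

25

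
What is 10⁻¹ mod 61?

61 = 6·10 + 1
10 = 10·1 + 0
Back-substituting gives 10·55 ≡ 1 (mod 61).

55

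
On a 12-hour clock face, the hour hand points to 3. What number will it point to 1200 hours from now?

3

1200 − 100·12 = 0, so 1200 ≡ 0 (mod 12).
3 + 0 → 3 on a 12-hour dial.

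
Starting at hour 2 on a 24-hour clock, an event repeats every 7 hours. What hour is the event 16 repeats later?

18

16·7 = 112.
112 mod 24 = 16 (since 4·24 = 96).
(2 + 16) mod 24 = 18.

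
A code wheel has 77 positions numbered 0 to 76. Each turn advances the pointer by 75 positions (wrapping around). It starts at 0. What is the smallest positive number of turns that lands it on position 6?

74

The inverse of 75 mod 77 is 38 (since 75·38 = 2850 ≡ 1).
So x ≡ 38·6 = 228 ≡ 74 (mod 77).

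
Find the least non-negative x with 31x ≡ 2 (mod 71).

39

The inverse of 31 mod 71 is 55 (since 31·55 = 1705 ≡ 1).
So x ≡ 55·2 = 110 ≡ 39 (mod 71).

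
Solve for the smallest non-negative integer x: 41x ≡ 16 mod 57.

56

The inverse of 41 mod 57 is 32 (since 41·32 = 1312 ≡ 1).
Multiplying both sides by 32: x ≡ 32·16 = 512 ≡ 56 (mod 57).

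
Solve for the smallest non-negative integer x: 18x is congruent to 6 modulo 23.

8

The inverse of 18 mod 23 is 9 (since 18·9 = 162 ≡ 1).
So x ≡ 9·6 = 54 ≡ 8 (mod 23).
Check: 18·8 = 144 = 6·23 + 6.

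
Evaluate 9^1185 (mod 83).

Square-and-reduce mod 83: 9^1≡9, 9^2≡81, 9^4≡4, 9^8≡16, 9^16≡7, 9^32≡49, 9^64≡77, 9^128≡36, 9^256≡51, 9^512≡28, 9^1024≡37.
Since 1185 = 1 + 32 + 128 + 1024 in binary, 9^1185 ≡ 9·49·36·37 ≡ 21 (mod 83).

21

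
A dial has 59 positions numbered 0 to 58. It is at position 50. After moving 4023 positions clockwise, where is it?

4023 mod 59 = 11 (since 68·59 = 4012).
(50 + 11) mod 59 = 2.

2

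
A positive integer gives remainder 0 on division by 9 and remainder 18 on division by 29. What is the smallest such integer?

x ≡ 0 (mod 9) gives x ∈ {0, 9, 18}.
The first of these with x mod 29 = 18 is 18.

18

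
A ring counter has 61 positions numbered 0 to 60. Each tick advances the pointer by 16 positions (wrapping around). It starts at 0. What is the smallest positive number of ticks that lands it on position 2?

16⁻¹ ≡ 42 (mod 61) because 16·42 = 672 = 11·61 + 1.
Multiplying both sides by 42: x ≡ 42·2 = 84 ≡ 23 (mod 61).

23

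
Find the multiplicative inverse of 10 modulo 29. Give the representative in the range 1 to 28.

3

10·3 = 30 = 1·29 + 1, so 10⁻¹ ≡ 3 (mod 29).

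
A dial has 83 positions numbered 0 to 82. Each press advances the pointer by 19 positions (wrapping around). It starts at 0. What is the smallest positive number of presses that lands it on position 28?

19⁻¹ ≡ 35 (mod 83) because 19·35 = 665 = 8·83 + 1.
So x ≡ 35·28 = 980 ≡ 67 (mod 83).

67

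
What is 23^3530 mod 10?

Powers of 3 mod 10 repeat with period 4: 3, 9, 7, 1.
3530 leaves remainder 2 on division by 4, so 23^3530 ends in 9.

9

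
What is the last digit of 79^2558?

Powers of 9 mod 10 repeat with period 2: 9, 1.
2558 leaves remainder 0 on division by 2, so 79^2558 ends in 1.

1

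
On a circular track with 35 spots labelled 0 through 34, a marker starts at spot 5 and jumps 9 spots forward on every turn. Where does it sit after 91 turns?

91·9 = 819.
819 = 23·35 + 14, so 819 mod 35 = 14.
(5 + 14) mod 35 = 19.

19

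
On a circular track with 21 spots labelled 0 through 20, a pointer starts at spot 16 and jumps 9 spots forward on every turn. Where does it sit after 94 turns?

1

94·9 = 846.
Dividing 846 by 21 gives quotient 40 and remainder 6.
(16 + 6) mod 21 = 1.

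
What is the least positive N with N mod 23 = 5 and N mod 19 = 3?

x ≡ 3 (mod 19) gives x ∈ {3, 22, 41, 60, 79, 98, 117, 136, …}.
The first of these with x mod 23 = 5 is 212.

212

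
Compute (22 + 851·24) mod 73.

6

851·24 = 20424.
20424 mod 73 = 57 (since 279·73 = 20367).
(22 + 57) mod 73 = 6.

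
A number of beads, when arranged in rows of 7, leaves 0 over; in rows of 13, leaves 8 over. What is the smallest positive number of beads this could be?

Since 13·6 ≡ 1 (mod 7), take x = 8 + 13·((0−8)·6 mod 7) = 8 + 13·1 = 21.
Check: 21 mod 7 = 0, 21 mod 13 = 8.

21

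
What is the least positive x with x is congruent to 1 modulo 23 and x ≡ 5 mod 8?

Since 8·3 ≡ 1 (mod 23), take x = 5 + 8·((1−5)·3 mod 23) = 5 + 8·11 = 93.
Check: 93 mod 23 = 1, 93 mod 8 = 5.

93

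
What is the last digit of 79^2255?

9

The units digit of 79^n cycles with period 2: 9, 1, …
2255 mod 2 = 1, so the last digit matches 9^1 = 9.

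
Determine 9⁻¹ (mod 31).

9·7 = 63 = 2·31 + 1, so 9⁻¹ ≡ 7 (mod 31).

7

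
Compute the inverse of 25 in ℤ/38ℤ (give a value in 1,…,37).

38 = 1·25 + 13
25 = 1·13 + 12
13 = 1·12 + 1
12 = 12·1 + 0
Back-substituting gives 25·35 ≡ 1 (mod 38).

35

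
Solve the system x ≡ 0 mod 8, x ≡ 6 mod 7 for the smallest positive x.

x ≡ 6 (mod 7) gives x ∈ {6, 13, 20, 27, 34, 41, 48}.
The first of these with x mod 8 = 0 is 48.

48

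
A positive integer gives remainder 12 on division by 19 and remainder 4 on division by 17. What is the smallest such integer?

Since 17·9 ≡ 1 (mod 19), take x = 4 + 17·((12−4)·9 mod 19) = 4 + 17·15 = 259.
Check: 259 mod 19 = 12, 259 mod 17 = 4.

259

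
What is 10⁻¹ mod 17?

10·12 = 120 = 7·17 + 1, so 10⁻¹ ≡ 12 (mod 17).

12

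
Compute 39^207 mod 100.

79

Successive squares of 39 mod 100: 39^1≡39, 39^2≡21, 39^4≡41, 39^8≡81, 39^16≡61, 39^32≡21, 39^64≡41, 39^128≡81.
Since 207 = 1 + 2 + 4 + 8 + 64 + 128 in binary, 39^207 ≡ 39·21·41·81·41·81 ≡ 79 (mod 100).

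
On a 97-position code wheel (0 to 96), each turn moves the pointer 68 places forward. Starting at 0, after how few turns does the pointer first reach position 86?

84

The inverse of 68 mod 97 is 10 (since 68·10 = 680 ≡ 1).
So x ≡ 10·86 = 860 ≡ 84 (mod 97).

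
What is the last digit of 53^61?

3

The units digit of 53^n cycles with period 4: 3, 9, 7, 1, …
61 leaves remainder 1 on division by 4, so 53^61 ends in 3.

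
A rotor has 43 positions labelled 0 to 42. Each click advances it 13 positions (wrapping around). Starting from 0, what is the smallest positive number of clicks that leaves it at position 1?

10

43 = 3·13 + 4
13 = 3·4 + 1
4 = 4·1 + 0
Back-substituting gives 13·10 ≡ 1 (mod 43).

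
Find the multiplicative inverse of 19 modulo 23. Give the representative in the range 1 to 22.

19·17 = 323 = 14·23 + 1, so 19⁻¹ ≡ 17 (mod 23).

17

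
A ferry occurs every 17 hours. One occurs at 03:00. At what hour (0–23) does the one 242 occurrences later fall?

242·17 = 4114.
4114 − 171·24 = 10, so 4114 ≡ 10 (mod 24).
(3 + 10) mod 24 = 13.

13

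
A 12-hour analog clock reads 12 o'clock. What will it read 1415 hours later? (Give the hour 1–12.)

11

1415 − 117·12 = 11, so 1415 ≡ 11 (mod 12).
12 + 11 → 11 on a 12-hour dial.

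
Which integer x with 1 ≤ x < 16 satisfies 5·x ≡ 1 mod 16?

16 = 3·5 + 1
5 = 5·1 + 0
Back-substituting gives 5·13 ≡ 1 (mod 16).

13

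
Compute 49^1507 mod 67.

37

Square-and-reduce mod 67: 49^1≡49, 49^2≡56, 49^4≡54, 49^8≡35, 49^16≡19, 49^32≡26, 49^64≡6, 49^128≡36, 49^256≡23, 49^512≡60, 49^1024≡49.
1507 = 1 + 2 + 32 + 64 + 128 + 256 + 1024, so 49^1507 ≡ 49·56·26·6·36·23·49 ≡ 37 (mod 67).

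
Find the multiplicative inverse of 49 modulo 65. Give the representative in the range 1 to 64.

4

49·4 = 196 = 3·65 + 1, so 49⁻¹ ≡ 4 (mod 65).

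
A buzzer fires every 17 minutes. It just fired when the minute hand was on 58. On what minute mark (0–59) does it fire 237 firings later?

7

237·17 = 4029.
4029 = 67·60 + 9, so 4029 mod 60 = 9.
(58 + 9) mod 60 = 7.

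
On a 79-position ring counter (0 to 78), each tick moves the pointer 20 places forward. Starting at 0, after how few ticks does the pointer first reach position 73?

55

The inverse of 20 mod 79 is 4 (since 20·4 = 80 ≡ 1).
Multiplying both sides by 4: x ≡ 4·73 = 292 ≡ 55 (mod 79).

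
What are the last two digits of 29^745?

Successive squares of 29 mod 100: 29^1≡29, 29^2≡41, 29^4≡81, 29^8≡61, 29^16≡21, 29^32≡41, 29^64≡81, 29^128≡61, 29^256≡21, 29^512≡41.
Since 745 = 1 + 8 + 32 + 64 + 128 + 512 in binary, 29^745 ≡ 29·61·41·81·61·41 ≡ 49 (mod 100).

49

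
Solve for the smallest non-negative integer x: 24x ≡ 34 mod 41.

24⁻¹ ≡ 12 (mod 41) because 24·12 = 288 = 7·41 + 1.
So x ≡ 12·34 = 408 ≡ 39 (mod 41).

39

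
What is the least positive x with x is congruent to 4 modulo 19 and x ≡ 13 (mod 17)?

251

x ≡ 13 (mod 17) gives x ∈ {13, 30, 47, 64, 81, 98, 115, 132, …}.
The first of these with x mod 19 = 4 is 251.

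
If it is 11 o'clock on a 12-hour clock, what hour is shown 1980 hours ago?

1980 − 165·12 = 0, so 1980 ≡ 0 (mod 12).
11 − 0 → 11 on a 12-hour dial.

11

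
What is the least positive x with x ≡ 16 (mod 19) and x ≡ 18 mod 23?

225

Since 23·5 ≡ 1 (mod 19), take x = 18 + 23·((16−18)·5 mod 19) = 18 + 23·9 = 225.
Check: 225 mod 19 = 16, 225 mod 23 = 18.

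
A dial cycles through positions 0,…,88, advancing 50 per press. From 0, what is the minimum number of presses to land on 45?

81

The inverse of 50 mod 89 is 73 (since 50·73 = 3650 ≡ 1).
Multiplying both sides by 73: x ≡ 73·45 = 3285 ≡ 81 (mod 89).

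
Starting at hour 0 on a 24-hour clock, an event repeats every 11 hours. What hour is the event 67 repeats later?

67·11 = 737.
737 = 30·24 + 17, so 737 mod 24 = 17.
(0 + 17) mod 24 = 17.

17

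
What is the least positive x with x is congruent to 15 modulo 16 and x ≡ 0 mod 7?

63

x ≡ 0 (mod 7) gives x ∈ {0, 7, 14, 21, 28, 35, 42, 49, …}.
The first of these with x mod 16 = 15 is 63.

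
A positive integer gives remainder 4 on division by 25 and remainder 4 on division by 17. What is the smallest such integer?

4

Since 17·3 ≡ 1 (mod 25), take x = 4 + 17·((4−4)·3 mod 25) = 4 + 17·0 = 4.
Check: 4 mod 25 = 4, 4 mod 17 = 4.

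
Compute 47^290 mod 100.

Successive squares of 47 mod 100: 47^1≡47, 47^2≡9, 47^4≡81, 47^8≡61, 47^16≡21, 47^32≡41, 47^64≡81, 47^128≡61, 47^256≡21.
290 = 2 + 32 + 256, so 47^290 ≡ 9·41·21 ≡ 49 (mod 100).

49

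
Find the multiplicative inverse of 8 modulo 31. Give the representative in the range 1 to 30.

4

31 = 3·8 + 7
8 = 1·7 + 1
7 = 7·1 + 0
Back-substituting gives 8·4 ≡ 1 (mod 31).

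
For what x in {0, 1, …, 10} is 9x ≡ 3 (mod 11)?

4

The inverse of 9 mod 11 is 5 (since 9·5 = 45 ≡ 1).
So x ≡ 5·3 = 15 ≡ 4 (mod 11).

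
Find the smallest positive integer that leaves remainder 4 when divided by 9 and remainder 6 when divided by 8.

22

Since 8·8 ≡ 1 (mod 9), take x = 6 + 8·((4−6)·8 mod 9) = 6 + 8·2 = 22.
Check: 22 mod 9 = 4, 22 mod 8 = 6.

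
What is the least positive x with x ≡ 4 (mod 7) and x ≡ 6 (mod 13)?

x ≡ 4 (mod 7) gives x ∈ {4, 11, 18, 25, 32}.
The first of these with x mod 13 = 6 is 32.

32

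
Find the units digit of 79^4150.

Powers of 9 mod 10 repeat with period 2: 9, 1.
4150 leaves remainder 0 on division by 2, so 79^4150 ends in 1.

1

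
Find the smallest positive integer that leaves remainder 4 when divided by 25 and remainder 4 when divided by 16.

x ≡ 4 (mod 16) gives x ∈ {4}.
The first of these with x mod 25 = 4 is 4.

4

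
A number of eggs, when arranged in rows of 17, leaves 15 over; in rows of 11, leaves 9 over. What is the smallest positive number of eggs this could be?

185

x ≡ 9 (mod 11) gives x ∈ {9, 20, 31, 42, 53, 64, 75, 86, …}.
The first of these with x mod 17 = 15 is 185.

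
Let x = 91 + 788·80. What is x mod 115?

111

788·80 = 63040.
63040 − 548·115 = 20, so 63040 ≡ 20 (mod 115).
(91 + 20) mod 115 = 111.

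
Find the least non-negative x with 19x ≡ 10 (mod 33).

19⁻¹ ≡ 7 (mod 33) because 19·7 = 133 = 4·33 + 1.
So x ≡ 7·10 = 70 ≡ 4 (mod 33).

4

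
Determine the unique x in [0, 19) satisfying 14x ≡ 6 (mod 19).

14

The inverse of 14 mod 19 is 15 (since 14·15 = 210 ≡ 1).
So x ≡ 15·6 = 90 ≡ 14 (mod 19).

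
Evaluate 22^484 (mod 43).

21

By repeated squaring mod 43: 22^1≡22, 22^2≡11, 22^4≡35, 22^8≡21, 22^16≡11, 22^32≡35, 22^64≡21, 22^128≡11, 22^256≡35.
484 = 4 + 32 + 64 + 128 + 256, so 22^484 ≡ 35·35·21·11·35 ≡ 21 (mod 43).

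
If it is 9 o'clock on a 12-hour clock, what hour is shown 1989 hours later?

6

1989 mod 12 = 9 (since 165·12 = 1980).
9 + 9 → 6 on a 12-hour dial.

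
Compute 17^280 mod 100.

1

Square-and-reduce mod 100: 17^1≡17, 17^2≡89, 17^4≡21, 17^8≡41, 17^16≡81, 17^32≡61, 17^64≡21, 17^128≡41, 17^256≡81.
Since 280 = 8 + 16 + 256 in binary, 17^280 ≡ 41·81·81 ≡ 1 (mod 100).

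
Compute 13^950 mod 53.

13

Square-and-reduce mod 53: 13^1≡13, 13^2≡10, 13^4≡47, 13^8≡36, 13^16≡24, 13^32≡46, 13^64≡49, 13^128≡16, 13^256≡44, 13^512≡28.
Since 950 = 2 + 4 + 16 + 32 + 128 + 256 + 512 in binary, 13^950 ≡ 10·47·24·46·16·44·28 ≡ 13 (mod 53).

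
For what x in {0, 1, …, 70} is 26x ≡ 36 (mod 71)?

26⁻¹ ≡ 41 (mod 71) because 26·41 = 1066 = 15·71 + 1.
Multiplying both sides by 41: x ≡ 41·36 = 1476 ≡ 56 (mod 71).

56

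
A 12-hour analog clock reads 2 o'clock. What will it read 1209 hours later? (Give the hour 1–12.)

1209 − 100·12 = 9, so 1209 ≡ 9 (mod 12).
2 + 9 → 11 on a 12-hour dial.

11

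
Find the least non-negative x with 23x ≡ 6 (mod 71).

The inverse of 23 mod 71 is 34 (since 23·34 = 782 ≡ 1).
So x ≡ 34·6 = 204 ≡ 62 (mod 71).

62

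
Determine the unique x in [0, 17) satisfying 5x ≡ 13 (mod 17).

6

The inverse of 5 mod 17 is 7 (since 5·7 = 35 ≡ 1).
Multiplying both sides by 7: x ≡ 7·13 = 91 ≡ 6 (mod 17).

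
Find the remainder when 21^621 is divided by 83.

63

By repeated squaring mod 83: 21^1≡21, 21^2≡26, 21^4≡12, 21^8≡61, 21^16≡69, 21^32≡30, 21^64≡70, 21^128≡3, 21^256≡9, 21^512≡81.
Since 621 = 1 + 4 + 8 + 32 + 64 + 512 in binary, 21^621 ≡ 21·12·61·30·70·81 ≡ 63 (mod 83).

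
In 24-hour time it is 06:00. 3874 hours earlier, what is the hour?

20

Dividing 3874 by 24 gives quotient 161 and remainder 10.
(6 − 10) mod 24 = 20.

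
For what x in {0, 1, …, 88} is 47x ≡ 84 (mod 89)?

87

47⁻¹ ≡ 36 (mod 89) because 47·36 = 1692 = 19·89 + 1.
So x ≡ 36·84 = 3024 ≡ 87 (mod 89).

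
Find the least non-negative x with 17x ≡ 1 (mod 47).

36

The inverse of 17 mod 47 is 36 (since 17·36 = 612 ≡ 1).
Multiplying both sides by 36: x ≡ 36·1 = 36 ≡ 36 (mod 47).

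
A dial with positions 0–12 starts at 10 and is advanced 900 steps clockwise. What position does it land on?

900 mod 13 = 3 (since 69·13 = 897).
(10 + 3) mod 13 = 0.

0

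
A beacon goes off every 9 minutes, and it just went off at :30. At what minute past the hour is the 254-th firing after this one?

36

254·9 = 2286.
Dividing 2286 by 60 gives quotient 38 and remainder 6.
(30 + 6) mod 60 = 36.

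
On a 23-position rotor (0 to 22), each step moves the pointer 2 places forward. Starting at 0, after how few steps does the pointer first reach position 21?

The inverse of 2 mod 23 is 12 (since 2·12 = 24 ≡ 1).
So x ≡ 12·21 = 252 ≡ 22 (mod 23).

22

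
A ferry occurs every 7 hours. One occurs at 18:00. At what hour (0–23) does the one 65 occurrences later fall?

65·7 = 455.
455 − 18·24 = 23, so 455 ≡ 23 (mod 24).
(18 + 23) mod 24 = 17.

17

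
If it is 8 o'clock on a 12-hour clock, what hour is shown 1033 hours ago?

7

1033 = 86·12 + 1, so 1033 mod 12 = 1.
8 − 1 → 7 on a 12-hour dial.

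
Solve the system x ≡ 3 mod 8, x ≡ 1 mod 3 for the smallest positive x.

19

Since 3·3 ≡ 1 (mod 8), take x = 1 + 3·((3−1)·3 mod 8) = 1 + 3·6 = 19.
Check: 19 mod 8 = 3, 19 mod 3 = 1.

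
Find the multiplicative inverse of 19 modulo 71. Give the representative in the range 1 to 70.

15

71 = 3·19 + 14
19 = 1·14 + 5
14 = 2·5 + 4
5 = 1·4 + 1
4 = 4·1 + 0
Back-substituting gives 19·15 ≡ 1 (mod 71).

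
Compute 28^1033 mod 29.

28

By repeated squaring mod 29: 28^1≡28, 28^2≡1, 28^4≡1, 28^8≡1, 28^16≡1, 28^32≡1, 28^64≡1, 28^128≡1, 28^256≡1, 28^512≡1, 28^1024≡1.
1033 = 1 + 8 + 1024, so 28^1033 ≡ 28·1·1 ≡ 28 (mod 29).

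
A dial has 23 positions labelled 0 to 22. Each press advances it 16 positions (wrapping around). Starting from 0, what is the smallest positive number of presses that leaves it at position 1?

13

16·13 = 208 = 9·23 + 1, so 16⁻¹ ≡ 13 (mod 23).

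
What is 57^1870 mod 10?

Powers of 7 mod 10 repeat with period 4: 7, 9, 3, 1.
1870 mod 4 = 2, so the last digit matches 7^2 = 9.

9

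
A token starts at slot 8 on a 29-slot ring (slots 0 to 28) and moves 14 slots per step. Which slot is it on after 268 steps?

19

268·14 = 3752.
3752 − 129·29 = 11, so 3752 ≡ 11 (mod 29).
(8 + 11) mod 29 = 19.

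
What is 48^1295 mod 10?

2

Powers of 8 mod 10 repeat with period 4: 8, 4, 2, 6.
1295 leaves remainder 3 on division by 4, so 48^1295 ends in 2.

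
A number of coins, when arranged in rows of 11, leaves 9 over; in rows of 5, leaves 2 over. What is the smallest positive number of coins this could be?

x ≡ 2 (mod 5) gives x ∈ {2, 7, 12, 17, 22, 27, 32, 37, …}.
The first of these with x mod 11 = 9 is 42.

42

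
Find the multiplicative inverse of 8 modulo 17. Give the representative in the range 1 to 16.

15

8·15 = 120 = 7·17 + 1, so 8⁻¹ ≡ 15 (mod 17).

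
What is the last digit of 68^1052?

6

The units digit of 68^n cycles with period 4: 8, 4, 2, 6, …
1052 leaves remainder 0 on division by 4, so 68^1052 ends in 6.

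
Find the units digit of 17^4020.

1

The units digit of 17^n cycles with period 4: 7, 9, 3, 1, …
4020 mod 4 = 0, so the last digit matches 7^4 = 1.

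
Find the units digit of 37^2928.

The units digit of 37^n cycles with period 4: 7, 9, 3, 1, …
2928 leaves remainder 0 on division by 4, so 37^2928 ends in 1.

1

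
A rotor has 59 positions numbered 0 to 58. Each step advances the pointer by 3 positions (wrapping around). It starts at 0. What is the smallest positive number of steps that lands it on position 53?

57

3⁻¹ ≡ 20 (mod 59) because 3·20 = 60 = 1·59 + 1.
So x ≡ 20·53 = 1060 ≡ 57 (mod 59).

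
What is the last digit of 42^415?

8

Last digits of 2^n: 2, 4, 8, 6 (period 4).
415 leaves remainder 3 on division by 4, so 42^415 ends in 8.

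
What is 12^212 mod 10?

Last digits of 2^n: 2, 4, 8, 6 (period 4).
212 mod 4 = 0, so the last digit matches 2^4 = 6.

6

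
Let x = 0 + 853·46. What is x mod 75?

853·46 = 39238.
39238 − 523·75 = 13, so 39238 ≡ 13 (mod 75).
(0 + 13) mod 75 = 13.

13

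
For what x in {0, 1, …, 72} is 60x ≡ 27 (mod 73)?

The inverse of 60 mod 73 is 28 (since 60·28 = 1680 ≡ 1).
So x ≡ 28·27 = 756 ≡ 26 (mod 73).

26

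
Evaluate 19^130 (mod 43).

Square-and-reduce mod 43: 19^1≡19, 19^2≡17, 19^4≡31, 19^8≡15, 19^16≡10, 19^32≡14, 19^64≡24, 19^128≡17.
Since 130 = 2 + 128 in binary, 19^130 ≡ 17·17 ≡ 31 (mod 43).

31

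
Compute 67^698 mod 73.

Successive squares of 67 mod 73: 67^1≡67, 67^2≡36, 67^4≡55, 67^8≡32, 67^16≡2, 67^32≡4, 67^64≡16, 67^128≡37, 67^256≡55, 67^512≡32.
698 = 2 + 8 + 16 + 32 + 128 + 512, so 67^698 ≡ 36·32·2·4·37·32 ≡ 69 (mod 73).

69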